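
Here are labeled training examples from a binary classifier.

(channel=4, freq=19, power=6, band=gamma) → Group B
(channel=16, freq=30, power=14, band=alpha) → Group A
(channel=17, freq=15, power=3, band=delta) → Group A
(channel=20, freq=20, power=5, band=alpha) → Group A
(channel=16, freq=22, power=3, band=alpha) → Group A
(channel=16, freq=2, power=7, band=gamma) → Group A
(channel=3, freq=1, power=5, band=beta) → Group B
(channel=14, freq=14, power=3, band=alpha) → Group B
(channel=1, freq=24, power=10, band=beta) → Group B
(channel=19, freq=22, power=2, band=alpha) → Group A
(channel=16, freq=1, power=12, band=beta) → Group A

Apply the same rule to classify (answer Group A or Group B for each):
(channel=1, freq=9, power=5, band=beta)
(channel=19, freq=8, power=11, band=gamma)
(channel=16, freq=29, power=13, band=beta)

Group B, Group A, Group A

All 'Group A' examples share one property — channel ≥ 16 — and every 'Group B' example lacks it.
(channel=1, freq=9, power=5, band=beta): channel = 1, doesn't qualify → Group B. (channel=19, freq=8, power=11, band=gamma): channel = 19, has this property → Group A. (channel=16, freq=29, power=13, band=beta): channel = 16, has this property → Group A.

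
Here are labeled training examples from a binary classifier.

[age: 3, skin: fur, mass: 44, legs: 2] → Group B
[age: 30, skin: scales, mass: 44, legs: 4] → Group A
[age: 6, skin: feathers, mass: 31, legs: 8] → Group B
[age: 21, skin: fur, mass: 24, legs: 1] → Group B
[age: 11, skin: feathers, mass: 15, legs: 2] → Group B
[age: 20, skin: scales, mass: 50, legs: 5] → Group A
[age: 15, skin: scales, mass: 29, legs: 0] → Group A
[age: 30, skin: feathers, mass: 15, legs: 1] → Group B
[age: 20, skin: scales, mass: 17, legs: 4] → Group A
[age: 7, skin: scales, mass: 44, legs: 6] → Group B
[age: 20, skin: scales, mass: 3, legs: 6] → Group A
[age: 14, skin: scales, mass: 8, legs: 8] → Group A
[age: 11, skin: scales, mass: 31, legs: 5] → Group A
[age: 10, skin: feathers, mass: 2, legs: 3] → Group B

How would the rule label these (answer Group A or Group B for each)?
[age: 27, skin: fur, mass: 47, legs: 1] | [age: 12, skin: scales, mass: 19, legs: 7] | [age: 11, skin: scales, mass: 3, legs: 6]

Group B, Group A, Group A

Every 'Group A' example satisfies: skin is scales AND age ≥ 10. None of the 'Group B' examples do.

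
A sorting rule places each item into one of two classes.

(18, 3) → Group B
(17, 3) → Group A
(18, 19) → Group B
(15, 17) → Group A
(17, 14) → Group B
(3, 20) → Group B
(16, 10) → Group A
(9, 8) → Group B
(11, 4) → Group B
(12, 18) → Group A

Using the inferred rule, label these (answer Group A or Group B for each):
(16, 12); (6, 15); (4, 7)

Group A, Group B, Group B

All 'Group A' examples share one property — sum is even — and every 'Group B' example lacks it.
(16, 12): 16+12 = 28 — qualifies, so Group A.
(6, 15): 6+15 = 21 — does not fit, so Group B.
(4, 7): 4+7 = 11 — does not fit, so Group B.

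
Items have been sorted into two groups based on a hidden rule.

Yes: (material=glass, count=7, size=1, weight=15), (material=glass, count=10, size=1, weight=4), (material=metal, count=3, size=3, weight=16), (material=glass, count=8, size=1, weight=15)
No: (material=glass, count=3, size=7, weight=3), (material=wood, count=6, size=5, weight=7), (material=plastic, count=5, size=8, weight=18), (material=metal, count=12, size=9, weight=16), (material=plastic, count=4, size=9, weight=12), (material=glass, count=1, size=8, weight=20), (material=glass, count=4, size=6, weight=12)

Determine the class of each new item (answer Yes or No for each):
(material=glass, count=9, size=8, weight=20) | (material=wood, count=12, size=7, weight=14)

A rule that fits every label: size ≤ 3 — true of each 'Yes' example, false of each 'No' one.
(material=glass, count=9, size=8, weight=20): size = 8, does not fit → No.
(material=wood, count=12, size=7, weight=14): size = 7, does not fit → No.

No, No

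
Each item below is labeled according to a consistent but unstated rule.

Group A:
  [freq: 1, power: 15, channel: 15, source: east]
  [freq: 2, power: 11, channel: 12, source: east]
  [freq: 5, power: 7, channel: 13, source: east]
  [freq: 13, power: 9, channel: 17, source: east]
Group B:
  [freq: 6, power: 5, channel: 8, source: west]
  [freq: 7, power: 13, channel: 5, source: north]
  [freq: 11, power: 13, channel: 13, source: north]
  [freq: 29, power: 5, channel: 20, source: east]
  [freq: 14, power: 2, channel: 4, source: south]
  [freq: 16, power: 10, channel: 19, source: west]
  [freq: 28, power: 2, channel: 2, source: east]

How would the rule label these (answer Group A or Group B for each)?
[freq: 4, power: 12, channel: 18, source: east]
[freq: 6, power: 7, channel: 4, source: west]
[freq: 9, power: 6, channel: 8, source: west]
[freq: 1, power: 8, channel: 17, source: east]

Group A, Group B, Group B, Group A

The rule appears to be: source is east AND freq ≤ 13.
[freq: 4, power: 12, channel: 18, source: east]: source is east, freq = 4 — fits, so Group A.
[freq: 6, power: 7, channel: 4, source: west]: source is west, freq = 6 — doesn't qualify, so Group B.
[freq: 9, power: 6, channel: 8, source: west]: source is west, freq = 9 — doesn't qualify, so Group B.
[freq: 1, power: 8, channel: 17, source: east]: source is east, freq = 1 — fits, so Group A.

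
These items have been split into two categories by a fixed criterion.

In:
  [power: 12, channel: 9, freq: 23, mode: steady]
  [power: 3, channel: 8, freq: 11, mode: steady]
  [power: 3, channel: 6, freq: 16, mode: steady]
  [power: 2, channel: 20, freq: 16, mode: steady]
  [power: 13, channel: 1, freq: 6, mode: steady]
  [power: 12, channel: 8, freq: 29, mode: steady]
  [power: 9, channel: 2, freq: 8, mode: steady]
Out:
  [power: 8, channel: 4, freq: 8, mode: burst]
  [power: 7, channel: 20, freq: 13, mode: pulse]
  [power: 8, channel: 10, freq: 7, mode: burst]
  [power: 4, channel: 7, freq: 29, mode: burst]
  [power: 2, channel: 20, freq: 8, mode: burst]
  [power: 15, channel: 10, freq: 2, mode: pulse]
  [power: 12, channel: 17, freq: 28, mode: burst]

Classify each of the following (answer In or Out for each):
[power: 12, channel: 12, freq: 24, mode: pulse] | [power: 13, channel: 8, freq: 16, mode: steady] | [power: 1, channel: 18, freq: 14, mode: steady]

Out, In, In

'In' ⟺ mode is steady.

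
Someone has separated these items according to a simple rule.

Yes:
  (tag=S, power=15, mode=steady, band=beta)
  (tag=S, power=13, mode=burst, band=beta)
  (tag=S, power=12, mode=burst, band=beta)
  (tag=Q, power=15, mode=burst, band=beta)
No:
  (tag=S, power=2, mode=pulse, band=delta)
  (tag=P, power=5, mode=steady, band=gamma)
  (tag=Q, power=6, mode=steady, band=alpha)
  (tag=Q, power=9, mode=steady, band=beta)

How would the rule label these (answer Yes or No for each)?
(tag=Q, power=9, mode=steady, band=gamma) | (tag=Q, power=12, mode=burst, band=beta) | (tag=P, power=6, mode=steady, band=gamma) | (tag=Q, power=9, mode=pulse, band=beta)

No, Yes, No, No

'Yes' ⟺ power ≥ 12.
(tag=Q, power=9, mode=steady, band=gamma) — power = 9, hence No.
(tag=Q, power=12, mode=burst, band=beta) — power = 12, hence Yes.
(tag=P, power=6, mode=steady, band=gamma) — power = 6, hence No.
(tag=Q, power=9, mode=pulse, band=beta) — power = 9, hence No.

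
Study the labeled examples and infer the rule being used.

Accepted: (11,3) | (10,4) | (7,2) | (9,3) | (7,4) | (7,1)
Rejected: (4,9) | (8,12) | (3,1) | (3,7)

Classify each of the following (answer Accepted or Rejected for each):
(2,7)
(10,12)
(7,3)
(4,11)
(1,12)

Rejected, Rejected, Accepted, Rejected, Rejected

The common property of the 'Accepted' items is: first > second AND sum ≥ 8. No 'Rejected' item has it.
Rejected: (2,7), since 2 < 7, 2+7 = 9.
Rejected: (10,12), since 10 < 12, 10+12 = 22.
Accepted: (7,3), since 7 > 3, 7+3 = 10.
Rejected: (4,11), since 4 < 11, 4+11 = 15.
Rejected: (1,12), since 1 < 12, 1+12 = 13.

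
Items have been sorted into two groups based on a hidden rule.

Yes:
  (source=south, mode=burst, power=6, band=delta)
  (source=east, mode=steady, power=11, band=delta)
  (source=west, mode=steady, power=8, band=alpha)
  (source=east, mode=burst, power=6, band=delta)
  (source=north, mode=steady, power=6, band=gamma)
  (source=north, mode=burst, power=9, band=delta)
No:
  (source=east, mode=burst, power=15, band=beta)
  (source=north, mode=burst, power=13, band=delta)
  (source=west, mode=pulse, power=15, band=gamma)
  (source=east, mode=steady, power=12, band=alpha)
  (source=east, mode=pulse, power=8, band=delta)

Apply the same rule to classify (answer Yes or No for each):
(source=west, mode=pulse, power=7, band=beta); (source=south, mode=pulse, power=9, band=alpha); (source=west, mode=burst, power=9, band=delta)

No, No, Yes

The rule appears to be: mode is not pulse AND power ≤ 11.
(source=west, mode=pulse, power=7, band=beta): No (mode is pulse, power = 7).
(source=south, mode=pulse, power=9, band=alpha): No (mode is pulse, power = 9).
(source=west, mode=burst, power=9, band=delta): Yes (mode is burst, power = 9).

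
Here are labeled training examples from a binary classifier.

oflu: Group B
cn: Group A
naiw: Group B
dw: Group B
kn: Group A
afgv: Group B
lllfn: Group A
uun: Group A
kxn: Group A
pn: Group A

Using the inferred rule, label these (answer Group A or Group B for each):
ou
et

Group B, Group B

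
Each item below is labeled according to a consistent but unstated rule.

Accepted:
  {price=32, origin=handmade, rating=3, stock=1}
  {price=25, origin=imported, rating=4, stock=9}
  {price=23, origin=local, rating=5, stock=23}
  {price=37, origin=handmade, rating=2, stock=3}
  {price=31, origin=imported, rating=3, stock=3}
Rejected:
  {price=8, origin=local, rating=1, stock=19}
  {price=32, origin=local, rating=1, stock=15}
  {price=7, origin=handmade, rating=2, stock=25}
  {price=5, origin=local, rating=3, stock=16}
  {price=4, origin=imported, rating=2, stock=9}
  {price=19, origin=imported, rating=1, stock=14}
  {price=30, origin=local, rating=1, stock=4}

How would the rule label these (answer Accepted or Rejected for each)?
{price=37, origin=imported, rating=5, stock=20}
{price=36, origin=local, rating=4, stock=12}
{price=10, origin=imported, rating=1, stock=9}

The pattern is that an item is 'Accepted' exactly when: rating ≥ 2 AND price ≥ 8.
{price=37, origin=imported, rating=5, stock=20} — rating = 5, price = 37, hence Accepted.
{price=36, origin=local, rating=4, stock=12} — rating = 4, price = 36, hence Accepted.
{price=10, origin=imported, rating=1, stock=9} — rating = 1, price = 10, hence Rejected.

Accepted, Accepted, Rejected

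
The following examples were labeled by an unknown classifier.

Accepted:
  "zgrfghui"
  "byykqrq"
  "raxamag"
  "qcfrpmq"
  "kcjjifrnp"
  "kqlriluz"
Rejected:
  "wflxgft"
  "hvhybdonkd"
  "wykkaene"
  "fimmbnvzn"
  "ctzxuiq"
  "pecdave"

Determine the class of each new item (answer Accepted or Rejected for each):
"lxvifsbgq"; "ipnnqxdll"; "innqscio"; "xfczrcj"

Looking at the examples, the only property every 'Accepted' case has and every 'Rejected' case lacks is: contains 'r'.

Rejected, Rejected, Rejected, Accepted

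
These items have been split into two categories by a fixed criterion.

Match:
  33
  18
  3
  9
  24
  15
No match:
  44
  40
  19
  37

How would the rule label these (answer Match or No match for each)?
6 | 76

One predicate separates the groups cleanly: multiple of 3.
6: 6 = 3·2, meets the rule → Match. 76: 76 = 3·25 + 1, fails the rule → No match.

Match, No match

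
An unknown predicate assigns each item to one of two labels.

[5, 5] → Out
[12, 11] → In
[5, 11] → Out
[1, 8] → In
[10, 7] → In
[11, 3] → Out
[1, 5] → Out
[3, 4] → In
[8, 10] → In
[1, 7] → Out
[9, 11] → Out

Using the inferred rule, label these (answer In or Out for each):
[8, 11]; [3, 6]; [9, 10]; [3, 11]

In, In, In, Out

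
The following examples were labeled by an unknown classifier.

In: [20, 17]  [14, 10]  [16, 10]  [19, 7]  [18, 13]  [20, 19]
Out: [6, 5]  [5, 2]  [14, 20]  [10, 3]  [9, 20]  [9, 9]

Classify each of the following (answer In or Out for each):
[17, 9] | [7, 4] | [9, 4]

The classifier is using: first > second AND sum ≥ 18.
[17, 9]: 17 > 9, 17+9 = 26, meets the rule → In. [7, 4]: 7 > 4, 7+4 = 11, doesn't qualify → Out. [9, 4]: 9 > 4, 9+4 = 13, doesn't qualify → Out.

In, Out, Out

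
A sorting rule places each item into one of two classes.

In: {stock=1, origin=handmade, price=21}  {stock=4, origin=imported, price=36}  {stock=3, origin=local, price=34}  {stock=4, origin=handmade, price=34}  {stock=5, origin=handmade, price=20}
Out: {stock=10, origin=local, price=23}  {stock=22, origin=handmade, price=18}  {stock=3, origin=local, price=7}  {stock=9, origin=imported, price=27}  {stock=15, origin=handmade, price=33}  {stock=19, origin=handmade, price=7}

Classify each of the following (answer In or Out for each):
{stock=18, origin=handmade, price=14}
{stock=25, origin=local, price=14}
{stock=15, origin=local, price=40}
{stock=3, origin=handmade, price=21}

Out, Out, Out, In

The distinguishing property — stock ≤ 5 AND price ≥ 18 — holds for all the 'In' cases and none of the 'Out' cases.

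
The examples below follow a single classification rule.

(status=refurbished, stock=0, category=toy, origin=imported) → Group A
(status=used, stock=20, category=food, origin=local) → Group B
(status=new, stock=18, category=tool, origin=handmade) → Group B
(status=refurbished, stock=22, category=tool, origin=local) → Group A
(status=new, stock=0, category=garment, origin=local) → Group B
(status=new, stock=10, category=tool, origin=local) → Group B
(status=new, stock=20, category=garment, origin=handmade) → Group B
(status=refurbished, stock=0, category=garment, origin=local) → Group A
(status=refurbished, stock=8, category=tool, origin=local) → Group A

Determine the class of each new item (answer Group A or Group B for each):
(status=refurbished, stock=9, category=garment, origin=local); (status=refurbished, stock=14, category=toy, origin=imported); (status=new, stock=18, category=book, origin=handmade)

Group A, Group A, Group B

'Group A' ⟺ status is refurbished.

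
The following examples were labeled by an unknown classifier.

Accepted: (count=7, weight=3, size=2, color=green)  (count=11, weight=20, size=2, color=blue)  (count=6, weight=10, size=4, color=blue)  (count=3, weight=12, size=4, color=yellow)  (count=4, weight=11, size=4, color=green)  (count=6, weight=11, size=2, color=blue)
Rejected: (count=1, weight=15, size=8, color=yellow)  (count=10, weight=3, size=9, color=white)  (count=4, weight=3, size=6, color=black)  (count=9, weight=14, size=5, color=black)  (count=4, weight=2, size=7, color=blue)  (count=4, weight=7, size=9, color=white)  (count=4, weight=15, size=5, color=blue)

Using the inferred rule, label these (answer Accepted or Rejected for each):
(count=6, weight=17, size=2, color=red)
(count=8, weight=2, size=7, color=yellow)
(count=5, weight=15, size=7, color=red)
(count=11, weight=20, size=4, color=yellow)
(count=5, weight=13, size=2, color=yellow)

Accepted, Rejected, Rejected, Accepted, Accepted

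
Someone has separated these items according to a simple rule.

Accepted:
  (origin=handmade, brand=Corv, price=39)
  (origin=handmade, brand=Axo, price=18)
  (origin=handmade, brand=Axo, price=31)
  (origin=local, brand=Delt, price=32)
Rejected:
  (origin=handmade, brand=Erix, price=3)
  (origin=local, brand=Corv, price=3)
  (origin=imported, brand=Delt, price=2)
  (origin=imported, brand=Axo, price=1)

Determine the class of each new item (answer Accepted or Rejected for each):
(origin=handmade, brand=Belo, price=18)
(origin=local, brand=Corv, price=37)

Accepted, Accepted

A rule that fits every label: price ≥ 18 — true of each 'Accepted' example, false of each 'Rejected' one.
Accepted: (origin=handmade, brand=Belo, price=18), since price = 18.
Accepted: (origin=local, brand=Corv, price=37), since price = 37.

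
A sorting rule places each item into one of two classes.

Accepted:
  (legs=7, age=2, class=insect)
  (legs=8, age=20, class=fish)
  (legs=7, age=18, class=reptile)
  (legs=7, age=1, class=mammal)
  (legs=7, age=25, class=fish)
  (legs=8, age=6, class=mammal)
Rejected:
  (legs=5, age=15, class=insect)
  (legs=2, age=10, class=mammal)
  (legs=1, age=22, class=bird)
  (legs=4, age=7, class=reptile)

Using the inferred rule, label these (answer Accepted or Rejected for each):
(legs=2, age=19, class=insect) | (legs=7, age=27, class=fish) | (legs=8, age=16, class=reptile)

Rejected, Accepted, Accepted

The pattern is that an item is 'Accepted' exactly when: legs ≥ 7.
(legs=2, age=19, class=insect) — legs = 2, hence Rejected.
(legs=7, age=27, class=fish) — legs = 7, hence Accepted.
(legs=8, age=16, class=reptile) — legs = 8, hence Accepted.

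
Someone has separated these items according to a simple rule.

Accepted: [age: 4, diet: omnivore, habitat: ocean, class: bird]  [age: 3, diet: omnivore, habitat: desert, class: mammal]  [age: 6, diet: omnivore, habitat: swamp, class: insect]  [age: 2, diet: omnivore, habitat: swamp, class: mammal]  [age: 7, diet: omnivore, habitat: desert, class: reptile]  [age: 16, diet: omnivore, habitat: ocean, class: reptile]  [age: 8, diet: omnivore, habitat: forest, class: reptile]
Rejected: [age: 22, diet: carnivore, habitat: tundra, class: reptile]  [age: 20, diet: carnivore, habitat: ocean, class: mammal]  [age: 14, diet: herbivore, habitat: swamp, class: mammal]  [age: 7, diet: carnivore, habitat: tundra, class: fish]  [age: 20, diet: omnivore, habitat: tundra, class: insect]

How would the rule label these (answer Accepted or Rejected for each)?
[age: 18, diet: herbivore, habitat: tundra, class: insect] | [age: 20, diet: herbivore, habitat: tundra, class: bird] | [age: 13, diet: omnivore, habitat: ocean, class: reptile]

Rejected, Rejected, Accepted

'Accepted' ⟺ diet is omnivore AND age ≤ 16.
[age: 18, diet: herbivore, habitat: tundra, class: insect]: diet is herbivore, age = 18, doesn't qualify → Rejected.
[age: 20, diet: herbivore, habitat: tundra, class: bird]: diet is herbivore, age = 20, doesn't qualify → Rejected.
[age: 13, diet: omnivore, habitat: ocean, class: reptile]: diet is omnivore, age = 13, checks out → Accepted.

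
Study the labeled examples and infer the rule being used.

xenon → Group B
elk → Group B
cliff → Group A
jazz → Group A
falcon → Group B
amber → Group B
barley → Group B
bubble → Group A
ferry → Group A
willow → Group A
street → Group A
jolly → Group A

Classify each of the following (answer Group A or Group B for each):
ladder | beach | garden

Group A, Group B, Group B

The rule appears to be: has a double letter.
ladder: 'dd' doubled — has this property, so Group A. beach: no doubled letter — fails this test, so Group B. garden: no doubled letter — fails this test, so Group B.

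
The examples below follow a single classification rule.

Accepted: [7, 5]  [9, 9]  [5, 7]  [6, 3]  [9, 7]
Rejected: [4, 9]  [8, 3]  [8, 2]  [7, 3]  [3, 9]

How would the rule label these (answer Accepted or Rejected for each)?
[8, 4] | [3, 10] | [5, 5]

Rejected, Rejected, Accepted

The common property of the 'Accepted' items is: |first − second| ≤ 3. No 'Rejected' item has it.
[8, 4]: |8−4| = 4, doesn't match → Rejected. [3, 10]: |3−10| = 7, doesn't match → Rejected. [5, 5]: |5−5| = 0, passes → Accepted.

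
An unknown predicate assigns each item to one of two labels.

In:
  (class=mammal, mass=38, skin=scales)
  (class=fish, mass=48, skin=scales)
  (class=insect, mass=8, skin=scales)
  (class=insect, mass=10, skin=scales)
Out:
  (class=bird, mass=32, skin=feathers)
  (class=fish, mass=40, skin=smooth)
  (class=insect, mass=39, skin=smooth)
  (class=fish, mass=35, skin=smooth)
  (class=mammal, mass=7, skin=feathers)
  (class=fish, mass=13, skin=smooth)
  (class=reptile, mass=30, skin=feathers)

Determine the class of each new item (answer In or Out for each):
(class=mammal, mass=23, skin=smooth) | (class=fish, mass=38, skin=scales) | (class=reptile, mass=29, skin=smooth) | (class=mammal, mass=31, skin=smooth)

Out, In, Out, Out

Every 'In' example satisfies: skin is scales. None of the 'Out' examples do.
Out: (class=mammal, mass=23, skin=smooth), since skin is smooth.
In: (class=fish, mass=38, skin=scales), since skin is scales.
Out: (class=reptile, mass=29, skin=smooth), since skin is smooth.
Out: (class=mammal, mass=31, skin=smooth), since skin is smooth.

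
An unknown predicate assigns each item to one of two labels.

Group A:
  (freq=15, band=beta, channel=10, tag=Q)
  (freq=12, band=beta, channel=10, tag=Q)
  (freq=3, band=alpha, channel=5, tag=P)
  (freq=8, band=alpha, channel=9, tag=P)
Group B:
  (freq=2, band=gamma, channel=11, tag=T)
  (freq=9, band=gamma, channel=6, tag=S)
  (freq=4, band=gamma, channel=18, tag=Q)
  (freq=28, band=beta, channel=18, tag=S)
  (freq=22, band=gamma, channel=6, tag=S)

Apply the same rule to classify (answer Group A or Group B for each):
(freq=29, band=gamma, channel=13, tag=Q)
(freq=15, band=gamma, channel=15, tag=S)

Group B, Group B

A rule that fits every label: tag is P OR channel = 10 — true of each 'Group A' example, false of each 'Group B' one.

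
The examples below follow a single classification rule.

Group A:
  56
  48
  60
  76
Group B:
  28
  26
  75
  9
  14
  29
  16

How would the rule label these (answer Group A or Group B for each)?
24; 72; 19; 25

Group B, Group A, Group B, Group B

All 'Group A' examples share one property — even AND at least 29 — and every 'Group B' example lacks it.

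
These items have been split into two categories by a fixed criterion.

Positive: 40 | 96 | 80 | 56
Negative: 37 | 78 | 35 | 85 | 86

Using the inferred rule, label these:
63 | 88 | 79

Negative, Positive, Negative

A rule that fits every label: multiple of 4 — true of each 'Positive' example, false of each 'Negative' one.
Negative: 63, since 63 = 4·15 + 3.
Positive: 88, since 88 = 4·22.
Negative: 79, since 79 = 4·19 + 3.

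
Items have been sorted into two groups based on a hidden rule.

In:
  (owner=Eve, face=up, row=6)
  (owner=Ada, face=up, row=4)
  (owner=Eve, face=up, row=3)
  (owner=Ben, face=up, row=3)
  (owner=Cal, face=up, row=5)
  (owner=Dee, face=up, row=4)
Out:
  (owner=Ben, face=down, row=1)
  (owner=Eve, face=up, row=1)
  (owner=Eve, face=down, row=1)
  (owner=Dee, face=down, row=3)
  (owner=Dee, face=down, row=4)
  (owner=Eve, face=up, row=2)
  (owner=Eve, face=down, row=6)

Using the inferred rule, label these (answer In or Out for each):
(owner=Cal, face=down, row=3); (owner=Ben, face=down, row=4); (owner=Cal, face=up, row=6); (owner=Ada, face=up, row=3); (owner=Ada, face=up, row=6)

A rule that fits every label: face is up AND row ≥ 3 — true of each 'In' example, false of each 'Out' one.

Out, Out, In, In, In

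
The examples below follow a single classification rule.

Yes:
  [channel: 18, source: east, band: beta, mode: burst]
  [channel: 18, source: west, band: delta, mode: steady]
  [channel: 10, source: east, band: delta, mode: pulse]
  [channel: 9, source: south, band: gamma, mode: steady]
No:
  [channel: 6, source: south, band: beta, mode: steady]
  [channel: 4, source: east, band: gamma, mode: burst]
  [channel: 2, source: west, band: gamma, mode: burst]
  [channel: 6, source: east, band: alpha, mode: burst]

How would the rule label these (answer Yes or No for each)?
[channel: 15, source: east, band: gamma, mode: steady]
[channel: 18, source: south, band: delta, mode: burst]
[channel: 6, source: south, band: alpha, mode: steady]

Yes, Yes, No

The common property of the 'Yes' items is: channel ≥ 9. No 'No' item has it.
[channel: 15, source: east, band: gamma, mode: steady]: Yes (channel = 15).
[channel: 18, source: south, band: delta, mode: burst]: Yes (channel = 18).
[channel: 6, source: south, band: alpha, mode: steady]: No (channel = 6).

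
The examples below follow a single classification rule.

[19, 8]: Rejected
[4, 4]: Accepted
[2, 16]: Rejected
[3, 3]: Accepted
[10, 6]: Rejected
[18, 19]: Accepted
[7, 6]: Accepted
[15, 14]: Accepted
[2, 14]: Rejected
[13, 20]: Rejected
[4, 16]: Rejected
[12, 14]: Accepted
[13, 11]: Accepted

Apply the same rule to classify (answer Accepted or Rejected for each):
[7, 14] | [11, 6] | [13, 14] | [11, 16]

Rejected, Rejected, Accepted, Rejected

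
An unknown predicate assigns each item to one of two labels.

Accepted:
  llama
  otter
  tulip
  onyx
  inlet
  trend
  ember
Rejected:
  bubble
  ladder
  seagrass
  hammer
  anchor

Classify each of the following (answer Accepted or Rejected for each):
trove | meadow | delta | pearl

The common property of the 'Accepted' items is: length ≤ 5. No 'Rejected' item has it.
trove → length 5 → Accepted.
meadow → length 6 → Rejected.
delta → length 5 → Accepted.
pearl → length 5 → Accepted.

Accepted, Rejected, Accepted, Accepted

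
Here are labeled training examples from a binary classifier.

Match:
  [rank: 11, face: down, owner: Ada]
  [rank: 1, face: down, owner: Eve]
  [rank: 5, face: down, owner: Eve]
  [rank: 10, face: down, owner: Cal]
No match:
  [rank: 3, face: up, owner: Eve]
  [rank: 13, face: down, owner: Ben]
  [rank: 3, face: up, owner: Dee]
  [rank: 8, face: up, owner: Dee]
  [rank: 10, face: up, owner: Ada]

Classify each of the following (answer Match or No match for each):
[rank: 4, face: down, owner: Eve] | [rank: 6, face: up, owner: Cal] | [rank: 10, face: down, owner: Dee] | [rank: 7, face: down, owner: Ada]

One predicate separates the groups cleanly: face is down AND rank ≤ 11.

Match, No match, Match, Match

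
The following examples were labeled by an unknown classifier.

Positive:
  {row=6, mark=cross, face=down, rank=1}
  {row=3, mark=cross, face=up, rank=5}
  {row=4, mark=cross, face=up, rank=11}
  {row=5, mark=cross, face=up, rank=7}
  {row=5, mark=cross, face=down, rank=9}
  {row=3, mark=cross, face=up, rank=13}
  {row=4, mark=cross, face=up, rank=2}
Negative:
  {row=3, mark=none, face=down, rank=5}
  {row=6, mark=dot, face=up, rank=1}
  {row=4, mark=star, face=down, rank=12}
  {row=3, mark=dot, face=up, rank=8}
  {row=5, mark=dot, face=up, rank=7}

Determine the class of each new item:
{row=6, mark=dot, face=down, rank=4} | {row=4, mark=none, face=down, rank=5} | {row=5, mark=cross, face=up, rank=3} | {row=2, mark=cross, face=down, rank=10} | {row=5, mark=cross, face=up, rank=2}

Negative, Negative, Positive, Positive, Positive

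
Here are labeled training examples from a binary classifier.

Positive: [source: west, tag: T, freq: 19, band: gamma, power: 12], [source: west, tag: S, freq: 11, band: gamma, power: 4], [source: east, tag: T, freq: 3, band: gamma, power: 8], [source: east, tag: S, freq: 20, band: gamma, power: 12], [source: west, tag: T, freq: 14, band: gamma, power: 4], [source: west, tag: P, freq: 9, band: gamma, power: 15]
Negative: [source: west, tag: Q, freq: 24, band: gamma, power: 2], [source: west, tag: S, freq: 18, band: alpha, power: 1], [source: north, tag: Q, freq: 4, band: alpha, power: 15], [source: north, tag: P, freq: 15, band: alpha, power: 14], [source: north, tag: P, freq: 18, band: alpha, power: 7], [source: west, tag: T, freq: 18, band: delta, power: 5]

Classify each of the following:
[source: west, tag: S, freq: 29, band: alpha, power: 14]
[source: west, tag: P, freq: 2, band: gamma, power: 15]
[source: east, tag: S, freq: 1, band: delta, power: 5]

The classifier is using: band is gamma AND freq ≤ 20.
[source: west, tag: S, freq: 29, band: alpha, power: 14]: band is alpha, freq = 29 — does not satisfy this, so Negative. [source: west, tag: P, freq: 2, band: gamma, power: 15]: band is gamma, freq = 2 — matches, so Positive. [source: east, tag: S, freq: 1, band: delta, power: 5]: band is delta, freq = 1 — does not satisfy this, so Negative.

Negative, Positive, Negative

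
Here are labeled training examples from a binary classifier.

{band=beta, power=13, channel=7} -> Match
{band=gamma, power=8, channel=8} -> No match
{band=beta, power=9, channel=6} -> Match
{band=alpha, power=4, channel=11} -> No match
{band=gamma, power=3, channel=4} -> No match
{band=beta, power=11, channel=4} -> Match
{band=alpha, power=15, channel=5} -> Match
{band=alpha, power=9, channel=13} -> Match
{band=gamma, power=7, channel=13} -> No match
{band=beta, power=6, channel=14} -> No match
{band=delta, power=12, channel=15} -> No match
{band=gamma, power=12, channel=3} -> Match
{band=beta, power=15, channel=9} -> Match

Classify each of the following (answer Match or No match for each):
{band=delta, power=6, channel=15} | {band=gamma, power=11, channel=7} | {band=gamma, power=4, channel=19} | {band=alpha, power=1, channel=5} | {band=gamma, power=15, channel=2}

No match, Match, No match, No match, Match

Rule: channel ≤ 13 AND power ≥ 9. This holds for each 'Match' example and fails for each 'No match' one.
{band=delta, power=6, channel=15}: channel = 15, power = 6, does not satisfy this → No match.
{band=gamma, power=11, channel=7}: channel = 7, power = 11, qualifies → Match.
{band=gamma, power=4, channel=19}: channel = 19, power = 4, does not satisfy this → No match.
{band=alpha, power=1, channel=5}: channel = 5, power = 1, does not satisfy this → No match.
{band=gamma, power=15, channel=2}: channel = 2, power = 15, qualifies → Match.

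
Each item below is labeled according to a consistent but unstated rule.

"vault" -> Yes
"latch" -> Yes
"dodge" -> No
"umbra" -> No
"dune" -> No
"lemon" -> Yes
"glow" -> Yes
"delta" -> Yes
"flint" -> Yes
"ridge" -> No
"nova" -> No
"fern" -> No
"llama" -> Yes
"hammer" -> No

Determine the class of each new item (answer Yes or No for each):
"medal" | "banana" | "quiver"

The distinguishing property — contains 'l' — holds for all the 'Yes' cases and none of the 'No' cases.
"medal": Yes (has 'l').
"banana": No (no 'l').
"quiver": No (no 'l').

Yes, No, No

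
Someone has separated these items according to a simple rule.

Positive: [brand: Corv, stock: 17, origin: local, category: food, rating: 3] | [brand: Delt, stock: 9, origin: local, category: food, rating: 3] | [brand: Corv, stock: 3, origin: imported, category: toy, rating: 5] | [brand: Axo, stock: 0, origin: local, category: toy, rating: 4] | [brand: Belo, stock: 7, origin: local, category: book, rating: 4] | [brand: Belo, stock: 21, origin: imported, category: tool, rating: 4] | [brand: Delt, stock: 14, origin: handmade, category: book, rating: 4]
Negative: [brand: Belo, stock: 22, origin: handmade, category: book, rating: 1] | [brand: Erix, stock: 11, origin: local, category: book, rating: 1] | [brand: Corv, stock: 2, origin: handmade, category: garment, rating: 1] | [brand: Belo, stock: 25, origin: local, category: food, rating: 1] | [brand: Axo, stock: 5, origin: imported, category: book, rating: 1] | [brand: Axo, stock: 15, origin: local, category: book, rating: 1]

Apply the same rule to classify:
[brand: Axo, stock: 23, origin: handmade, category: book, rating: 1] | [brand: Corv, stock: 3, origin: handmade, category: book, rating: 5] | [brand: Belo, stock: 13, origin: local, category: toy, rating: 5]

Negative, Positive, Positive

'Positive' ⟺ rating ≥ 3.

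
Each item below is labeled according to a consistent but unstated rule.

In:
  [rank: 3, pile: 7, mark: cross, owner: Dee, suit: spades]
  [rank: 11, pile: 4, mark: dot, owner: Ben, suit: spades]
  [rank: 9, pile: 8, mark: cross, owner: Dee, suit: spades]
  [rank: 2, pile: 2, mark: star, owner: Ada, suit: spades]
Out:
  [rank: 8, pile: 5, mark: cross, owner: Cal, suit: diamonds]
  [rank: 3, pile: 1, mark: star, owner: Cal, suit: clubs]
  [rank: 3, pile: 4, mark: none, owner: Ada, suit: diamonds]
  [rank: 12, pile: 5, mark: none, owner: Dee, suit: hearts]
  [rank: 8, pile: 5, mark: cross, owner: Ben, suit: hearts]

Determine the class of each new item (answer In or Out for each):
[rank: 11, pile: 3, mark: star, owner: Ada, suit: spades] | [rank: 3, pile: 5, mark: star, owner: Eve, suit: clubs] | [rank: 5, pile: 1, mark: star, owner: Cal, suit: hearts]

In, Out, Out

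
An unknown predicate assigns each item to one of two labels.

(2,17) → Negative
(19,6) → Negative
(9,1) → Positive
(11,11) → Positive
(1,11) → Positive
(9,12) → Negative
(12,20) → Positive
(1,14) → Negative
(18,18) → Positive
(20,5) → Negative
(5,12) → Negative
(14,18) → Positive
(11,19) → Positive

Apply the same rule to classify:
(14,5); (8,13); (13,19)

Negative, Negative, Positive

'Positive' ⟺ sum is even.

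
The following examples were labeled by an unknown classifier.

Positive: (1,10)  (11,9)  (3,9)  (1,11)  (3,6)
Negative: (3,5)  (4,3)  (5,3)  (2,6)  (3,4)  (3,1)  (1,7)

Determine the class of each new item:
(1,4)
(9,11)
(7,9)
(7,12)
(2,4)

The simplest hypothesis consistent with all the labels is: sum ≥ 9.

Negative, Positive, Positive, Positive, Negative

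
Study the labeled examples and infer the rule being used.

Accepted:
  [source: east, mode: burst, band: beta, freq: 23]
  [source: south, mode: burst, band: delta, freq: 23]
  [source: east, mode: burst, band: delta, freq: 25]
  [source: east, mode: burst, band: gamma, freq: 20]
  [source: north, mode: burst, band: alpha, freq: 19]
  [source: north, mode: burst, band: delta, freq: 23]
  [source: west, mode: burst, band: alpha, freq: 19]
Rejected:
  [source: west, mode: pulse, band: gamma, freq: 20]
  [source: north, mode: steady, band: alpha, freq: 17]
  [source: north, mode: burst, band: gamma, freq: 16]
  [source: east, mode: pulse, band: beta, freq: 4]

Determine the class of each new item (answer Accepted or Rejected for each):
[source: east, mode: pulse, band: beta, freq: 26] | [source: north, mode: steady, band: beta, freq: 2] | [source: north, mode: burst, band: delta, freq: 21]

Rule: mode is burst AND freq ≥ 17. This holds for each 'Accepted' example and fails for each 'Rejected' one.
[source: east, mode: pulse, band: beta, freq: 26]: mode is pulse, freq = 26, fails this test → Rejected.
[source: north, mode: steady, band: beta, freq: 2]: mode is steady, freq = 2, fails this test → Rejected.
[source: north, mode: burst, band: delta, freq: 21]: mode is burst, freq = 21, matches → Accepted.

Rejected, Rejected, Accepted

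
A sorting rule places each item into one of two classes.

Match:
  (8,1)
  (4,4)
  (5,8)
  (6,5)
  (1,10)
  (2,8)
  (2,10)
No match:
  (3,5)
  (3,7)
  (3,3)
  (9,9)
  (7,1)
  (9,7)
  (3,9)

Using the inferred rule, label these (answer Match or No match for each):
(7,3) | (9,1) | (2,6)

No match, No match, Match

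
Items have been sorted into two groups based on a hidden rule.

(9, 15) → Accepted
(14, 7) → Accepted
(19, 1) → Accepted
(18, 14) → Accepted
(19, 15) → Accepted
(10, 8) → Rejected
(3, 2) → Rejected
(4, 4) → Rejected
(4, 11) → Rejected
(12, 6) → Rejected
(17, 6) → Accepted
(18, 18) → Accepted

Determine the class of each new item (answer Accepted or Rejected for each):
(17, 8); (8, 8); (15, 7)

Accepted, Rejected, Accepted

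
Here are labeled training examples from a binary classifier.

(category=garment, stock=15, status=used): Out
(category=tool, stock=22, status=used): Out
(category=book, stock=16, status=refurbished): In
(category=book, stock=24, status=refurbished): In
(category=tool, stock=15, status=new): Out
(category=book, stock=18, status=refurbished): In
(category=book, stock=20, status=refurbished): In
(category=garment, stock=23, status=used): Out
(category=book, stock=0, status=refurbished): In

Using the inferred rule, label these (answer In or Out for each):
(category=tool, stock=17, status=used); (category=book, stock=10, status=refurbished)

Out, In

The pattern is that an item is 'In' exactly when: category is book.
(category=tool, stock=17, status=used) — category is tool, hence Out.
(category=book, stock=10, status=refurbished) — category is book, hence In.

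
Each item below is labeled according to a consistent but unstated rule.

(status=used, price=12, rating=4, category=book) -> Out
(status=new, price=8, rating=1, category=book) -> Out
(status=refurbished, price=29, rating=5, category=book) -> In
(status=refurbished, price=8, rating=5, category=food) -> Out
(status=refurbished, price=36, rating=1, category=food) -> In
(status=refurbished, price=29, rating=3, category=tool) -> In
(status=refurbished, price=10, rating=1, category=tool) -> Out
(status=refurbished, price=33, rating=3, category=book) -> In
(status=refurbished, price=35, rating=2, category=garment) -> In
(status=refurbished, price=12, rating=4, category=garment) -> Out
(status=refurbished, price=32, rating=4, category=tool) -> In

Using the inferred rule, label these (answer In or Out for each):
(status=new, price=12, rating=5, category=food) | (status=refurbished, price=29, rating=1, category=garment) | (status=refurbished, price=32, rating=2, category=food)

Rule: price ≥ 29. This holds for each 'In' example and fails for each 'Out' one.
(status=new, price=12, rating=5, category=food): price = 12, does not fit → Out.
(status=refurbished, price=29, rating=1, category=garment): price = 29, has this property → In.
(status=refurbished, price=32, rating=2, category=food): price = 32, has this property → In.

Out, In, In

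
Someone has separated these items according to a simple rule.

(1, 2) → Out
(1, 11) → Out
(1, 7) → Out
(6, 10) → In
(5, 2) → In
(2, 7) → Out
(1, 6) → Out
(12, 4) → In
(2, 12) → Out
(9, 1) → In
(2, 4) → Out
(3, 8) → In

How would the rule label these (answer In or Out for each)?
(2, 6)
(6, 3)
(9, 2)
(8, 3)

Out, In, In, In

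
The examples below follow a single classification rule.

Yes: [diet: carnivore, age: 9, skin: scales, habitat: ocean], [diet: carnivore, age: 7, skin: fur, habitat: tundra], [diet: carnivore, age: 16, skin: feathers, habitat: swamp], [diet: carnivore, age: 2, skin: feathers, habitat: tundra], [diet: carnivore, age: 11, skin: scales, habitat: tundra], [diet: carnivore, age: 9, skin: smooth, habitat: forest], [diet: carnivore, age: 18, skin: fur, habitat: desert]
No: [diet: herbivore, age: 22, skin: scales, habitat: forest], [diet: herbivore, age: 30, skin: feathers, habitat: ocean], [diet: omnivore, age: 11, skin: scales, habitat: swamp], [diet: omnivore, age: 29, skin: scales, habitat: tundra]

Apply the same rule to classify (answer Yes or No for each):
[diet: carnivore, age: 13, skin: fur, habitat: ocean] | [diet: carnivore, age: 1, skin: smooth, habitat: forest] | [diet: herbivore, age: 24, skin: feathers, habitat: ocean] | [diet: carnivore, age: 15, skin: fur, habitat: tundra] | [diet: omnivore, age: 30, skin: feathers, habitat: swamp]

The classifier is using: diet is carnivore.
[diet: carnivore, age: 13, skin: fur, habitat: ocean]: diet is carnivore, passes → Yes. [diet: carnivore, age: 1, skin: smooth, habitat: forest]: diet is carnivore, passes → Yes. [diet: herbivore, age: 24, skin: feathers, habitat: ocean]: diet is herbivore, fails the rule → No. [diet: carnivore, age: 15, skin: fur, habitat: tundra]: diet is carnivore, passes → Yes. [diet: omnivore, age: 30, skin: feathers, habitat: swamp]: diet is omnivore, fails the rule → No.

Yes, Yes, No, Yes, No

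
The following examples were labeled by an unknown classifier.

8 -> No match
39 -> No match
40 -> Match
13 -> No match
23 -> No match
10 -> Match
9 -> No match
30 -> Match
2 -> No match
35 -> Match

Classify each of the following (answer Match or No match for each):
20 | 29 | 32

Match, No match, No match

'Match' ⟺ multiple of 5.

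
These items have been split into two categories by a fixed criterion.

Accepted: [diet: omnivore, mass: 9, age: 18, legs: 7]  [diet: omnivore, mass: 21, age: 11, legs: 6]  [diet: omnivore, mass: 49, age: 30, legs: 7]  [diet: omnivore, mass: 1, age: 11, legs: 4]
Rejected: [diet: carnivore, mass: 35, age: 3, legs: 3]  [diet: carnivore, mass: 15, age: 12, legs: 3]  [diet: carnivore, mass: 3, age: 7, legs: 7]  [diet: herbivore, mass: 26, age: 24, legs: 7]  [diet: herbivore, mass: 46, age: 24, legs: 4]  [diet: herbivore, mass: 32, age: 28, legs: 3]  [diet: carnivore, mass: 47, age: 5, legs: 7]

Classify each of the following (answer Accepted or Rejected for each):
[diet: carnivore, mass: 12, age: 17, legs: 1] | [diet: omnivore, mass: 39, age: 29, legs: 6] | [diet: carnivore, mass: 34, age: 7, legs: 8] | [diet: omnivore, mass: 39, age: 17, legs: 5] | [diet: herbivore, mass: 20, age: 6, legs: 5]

Rejected, Accepted, Rejected, Accepted, Rejected

'Accepted' ⟺ diet is omnivore.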